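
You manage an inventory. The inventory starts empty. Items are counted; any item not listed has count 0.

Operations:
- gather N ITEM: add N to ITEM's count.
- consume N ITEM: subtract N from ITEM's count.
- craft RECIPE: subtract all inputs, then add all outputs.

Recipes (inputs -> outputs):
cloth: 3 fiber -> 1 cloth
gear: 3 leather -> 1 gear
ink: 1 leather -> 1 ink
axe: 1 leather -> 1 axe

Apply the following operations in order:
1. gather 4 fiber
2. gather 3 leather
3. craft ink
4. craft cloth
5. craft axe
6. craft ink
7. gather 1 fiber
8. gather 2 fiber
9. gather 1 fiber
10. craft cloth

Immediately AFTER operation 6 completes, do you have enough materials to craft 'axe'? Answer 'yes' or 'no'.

Answer: no

Derivation:
After 1 (gather 4 fiber): fiber=4
After 2 (gather 3 leather): fiber=4 leather=3
After 3 (craft ink): fiber=4 ink=1 leather=2
After 4 (craft cloth): cloth=1 fiber=1 ink=1 leather=2
After 5 (craft axe): axe=1 cloth=1 fiber=1 ink=1 leather=1
After 6 (craft ink): axe=1 cloth=1 fiber=1 ink=2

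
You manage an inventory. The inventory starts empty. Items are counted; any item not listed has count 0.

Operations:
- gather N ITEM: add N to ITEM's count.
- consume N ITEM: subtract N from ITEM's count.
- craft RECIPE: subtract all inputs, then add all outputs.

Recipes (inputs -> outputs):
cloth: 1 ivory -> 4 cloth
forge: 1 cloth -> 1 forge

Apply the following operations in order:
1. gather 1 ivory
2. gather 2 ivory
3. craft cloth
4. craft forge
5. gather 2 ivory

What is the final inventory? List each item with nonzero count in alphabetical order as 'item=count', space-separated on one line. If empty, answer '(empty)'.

Answer: cloth=3 forge=1 ivory=4

Derivation:
After 1 (gather 1 ivory): ivory=1
After 2 (gather 2 ivory): ivory=3
After 3 (craft cloth): cloth=4 ivory=2
After 4 (craft forge): cloth=3 forge=1 ivory=2
After 5 (gather 2 ivory): cloth=3 forge=1 ivory=4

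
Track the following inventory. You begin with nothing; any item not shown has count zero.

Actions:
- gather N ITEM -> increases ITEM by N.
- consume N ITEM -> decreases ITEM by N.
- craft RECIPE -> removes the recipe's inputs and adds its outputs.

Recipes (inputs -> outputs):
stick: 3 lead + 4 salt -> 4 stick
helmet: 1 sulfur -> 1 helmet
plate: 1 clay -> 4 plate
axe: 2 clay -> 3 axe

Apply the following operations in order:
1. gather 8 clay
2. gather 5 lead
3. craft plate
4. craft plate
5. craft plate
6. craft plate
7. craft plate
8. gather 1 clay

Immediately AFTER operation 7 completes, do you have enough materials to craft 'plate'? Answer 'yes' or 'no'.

After 1 (gather 8 clay): clay=8
After 2 (gather 5 lead): clay=8 lead=5
After 3 (craft plate): clay=7 lead=5 plate=4
After 4 (craft plate): clay=6 lead=5 plate=8
After 5 (craft plate): clay=5 lead=5 plate=12
After 6 (craft plate): clay=4 lead=5 plate=16
After 7 (craft plate): clay=3 lead=5 plate=20

Answer: yes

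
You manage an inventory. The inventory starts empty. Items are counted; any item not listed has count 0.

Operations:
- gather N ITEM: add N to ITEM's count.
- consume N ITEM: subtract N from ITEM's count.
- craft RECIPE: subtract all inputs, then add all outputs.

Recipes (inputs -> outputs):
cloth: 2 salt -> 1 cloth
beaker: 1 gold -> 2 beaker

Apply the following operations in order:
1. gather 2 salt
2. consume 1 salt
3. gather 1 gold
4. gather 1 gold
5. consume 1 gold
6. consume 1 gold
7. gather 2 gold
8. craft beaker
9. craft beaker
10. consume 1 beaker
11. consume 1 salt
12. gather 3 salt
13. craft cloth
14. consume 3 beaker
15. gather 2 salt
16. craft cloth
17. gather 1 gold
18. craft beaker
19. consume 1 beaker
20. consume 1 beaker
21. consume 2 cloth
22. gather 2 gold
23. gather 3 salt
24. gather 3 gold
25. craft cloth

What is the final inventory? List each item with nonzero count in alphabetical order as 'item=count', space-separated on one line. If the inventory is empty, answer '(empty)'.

After 1 (gather 2 salt): salt=2
After 2 (consume 1 salt): salt=1
After 3 (gather 1 gold): gold=1 salt=1
After 4 (gather 1 gold): gold=2 salt=1
After 5 (consume 1 gold): gold=1 salt=1
After 6 (consume 1 gold): salt=1
After 7 (gather 2 gold): gold=2 salt=1
After 8 (craft beaker): beaker=2 gold=1 salt=1
After 9 (craft beaker): beaker=4 salt=1
After 10 (consume 1 beaker): beaker=3 salt=1
After 11 (consume 1 salt): beaker=3
After 12 (gather 3 salt): beaker=3 salt=3
After 13 (craft cloth): beaker=3 cloth=1 salt=1
After 14 (consume 3 beaker): cloth=1 salt=1
After 15 (gather 2 salt): cloth=1 salt=3
After 16 (craft cloth): cloth=2 salt=1
After 17 (gather 1 gold): cloth=2 gold=1 salt=1
After 18 (craft beaker): beaker=2 cloth=2 salt=1
After 19 (consume 1 beaker): beaker=1 cloth=2 salt=1
After 20 (consume 1 beaker): cloth=2 salt=1
After 21 (consume 2 cloth): salt=1
After 22 (gather 2 gold): gold=2 salt=1
After 23 (gather 3 salt): gold=2 salt=4
After 24 (gather 3 gold): gold=5 salt=4
After 25 (craft cloth): cloth=1 gold=5 salt=2

Answer: cloth=1 gold=5 salt=2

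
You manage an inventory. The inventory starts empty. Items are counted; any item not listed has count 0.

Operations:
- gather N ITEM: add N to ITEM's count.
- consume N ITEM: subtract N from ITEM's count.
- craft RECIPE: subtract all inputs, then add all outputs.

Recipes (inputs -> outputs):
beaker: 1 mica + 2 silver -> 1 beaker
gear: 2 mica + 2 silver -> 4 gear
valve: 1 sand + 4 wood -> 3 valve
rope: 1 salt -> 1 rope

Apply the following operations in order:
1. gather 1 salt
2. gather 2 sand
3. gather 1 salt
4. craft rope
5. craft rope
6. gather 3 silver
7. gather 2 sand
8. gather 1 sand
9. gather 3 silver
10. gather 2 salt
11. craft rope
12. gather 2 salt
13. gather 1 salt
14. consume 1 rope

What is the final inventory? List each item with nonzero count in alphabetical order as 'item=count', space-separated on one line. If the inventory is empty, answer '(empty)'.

Answer: rope=2 salt=4 sand=5 silver=6

Derivation:
After 1 (gather 1 salt): salt=1
After 2 (gather 2 sand): salt=1 sand=2
After 3 (gather 1 salt): salt=2 sand=2
After 4 (craft rope): rope=1 salt=1 sand=2
After 5 (craft rope): rope=2 sand=2
After 6 (gather 3 silver): rope=2 sand=2 silver=3
After 7 (gather 2 sand): rope=2 sand=4 silver=3
After 8 (gather 1 sand): rope=2 sand=5 silver=3
After 9 (gather 3 silver): rope=2 sand=5 silver=6
After 10 (gather 2 salt): rope=2 salt=2 sand=5 silver=6
After 11 (craft rope): rope=3 salt=1 sand=5 silver=6
After 12 (gather 2 salt): rope=3 salt=3 sand=5 silver=6
After 13 (gather 1 salt): rope=3 salt=4 sand=5 silver=6
After 14 (consume 1 rope): rope=2 salt=4 sand=5 silver=6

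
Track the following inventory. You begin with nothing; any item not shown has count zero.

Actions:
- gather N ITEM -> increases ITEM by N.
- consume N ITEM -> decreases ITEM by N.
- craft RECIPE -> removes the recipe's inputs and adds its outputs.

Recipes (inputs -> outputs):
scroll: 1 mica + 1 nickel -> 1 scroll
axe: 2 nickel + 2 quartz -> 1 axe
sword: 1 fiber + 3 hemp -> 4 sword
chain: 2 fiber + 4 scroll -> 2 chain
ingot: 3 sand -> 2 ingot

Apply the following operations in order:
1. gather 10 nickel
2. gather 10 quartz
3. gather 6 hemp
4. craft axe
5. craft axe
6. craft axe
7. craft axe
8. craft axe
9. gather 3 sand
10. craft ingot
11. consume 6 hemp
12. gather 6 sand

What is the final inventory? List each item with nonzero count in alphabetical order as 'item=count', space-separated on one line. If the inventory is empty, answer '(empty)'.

After 1 (gather 10 nickel): nickel=10
After 2 (gather 10 quartz): nickel=10 quartz=10
After 3 (gather 6 hemp): hemp=6 nickel=10 quartz=10
After 4 (craft axe): axe=1 hemp=6 nickel=8 quartz=8
After 5 (craft axe): axe=2 hemp=6 nickel=6 quartz=6
After 6 (craft axe): axe=3 hemp=6 nickel=4 quartz=4
After 7 (craft axe): axe=4 hemp=6 nickel=2 quartz=2
After 8 (craft axe): axe=5 hemp=6
After 9 (gather 3 sand): axe=5 hemp=6 sand=3
After 10 (craft ingot): axe=5 hemp=6 ingot=2
After 11 (consume 6 hemp): axe=5 ingot=2
After 12 (gather 6 sand): axe=5 ingot=2 sand=6

Answer: axe=5 ingot=2 sand=6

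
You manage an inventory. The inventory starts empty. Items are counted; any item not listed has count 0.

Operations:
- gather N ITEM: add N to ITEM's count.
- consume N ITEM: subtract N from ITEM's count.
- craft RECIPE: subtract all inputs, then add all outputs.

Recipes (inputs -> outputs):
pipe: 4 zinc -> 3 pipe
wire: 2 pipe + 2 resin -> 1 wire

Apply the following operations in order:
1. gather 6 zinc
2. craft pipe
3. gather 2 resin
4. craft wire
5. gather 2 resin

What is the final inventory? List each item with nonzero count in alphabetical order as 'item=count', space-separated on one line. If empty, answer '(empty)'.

Answer: pipe=1 resin=2 wire=1 zinc=2

Derivation:
After 1 (gather 6 zinc): zinc=6
After 2 (craft pipe): pipe=3 zinc=2
After 3 (gather 2 resin): pipe=3 resin=2 zinc=2
After 4 (craft wire): pipe=1 wire=1 zinc=2
After 5 (gather 2 resin): pipe=1 resin=2 wire=1 zinc=2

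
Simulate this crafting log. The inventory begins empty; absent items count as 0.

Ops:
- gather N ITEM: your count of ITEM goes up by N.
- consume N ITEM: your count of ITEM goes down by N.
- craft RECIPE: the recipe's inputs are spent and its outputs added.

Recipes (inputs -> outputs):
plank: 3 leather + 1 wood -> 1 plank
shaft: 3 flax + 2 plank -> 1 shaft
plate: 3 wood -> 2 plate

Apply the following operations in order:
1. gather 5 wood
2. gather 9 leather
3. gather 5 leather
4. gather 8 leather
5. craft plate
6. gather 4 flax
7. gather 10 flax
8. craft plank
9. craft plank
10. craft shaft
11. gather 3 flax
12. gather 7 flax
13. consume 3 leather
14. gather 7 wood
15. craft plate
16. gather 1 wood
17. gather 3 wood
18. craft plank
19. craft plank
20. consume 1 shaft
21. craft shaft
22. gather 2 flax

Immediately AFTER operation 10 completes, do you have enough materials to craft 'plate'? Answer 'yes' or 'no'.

Answer: no

Derivation:
After 1 (gather 5 wood): wood=5
After 2 (gather 9 leather): leather=9 wood=5
After 3 (gather 5 leather): leather=14 wood=5
After 4 (gather 8 leather): leather=22 wood=5
After 5 (craft plate): leather=22 plate=2 wood=2
After 6 (gather 4 flax): flax=4 leather=22 plate=2 wood=2
After 7 (gather 10 flax): flax=14 leather=22 plate=2 wood=2
After 8 (craft plank): flax=14 leather=19 plank=1 plate=2 wood=1
After 9 (craft plank): flax=14 leather=16 plank=2 plate=2
After 10 (craft shaft): flax=11 leather=16 plate=2 shaft=1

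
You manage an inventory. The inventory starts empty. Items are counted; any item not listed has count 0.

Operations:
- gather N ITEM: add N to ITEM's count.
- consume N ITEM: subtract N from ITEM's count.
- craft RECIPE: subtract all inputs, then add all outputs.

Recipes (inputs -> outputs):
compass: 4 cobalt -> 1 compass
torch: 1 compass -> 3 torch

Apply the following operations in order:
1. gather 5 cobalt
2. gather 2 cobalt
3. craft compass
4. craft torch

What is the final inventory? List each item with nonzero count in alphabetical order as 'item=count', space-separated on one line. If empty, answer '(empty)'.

Answer: cobalt=3 torch=3

Derivation:
After 1 (gather 5 cobalt): cobalt=5
After 2 (gather 2 cobalt): cobalt=7
After 3 (craft compass): cobalt=3 compass=1
After 4 (craft torch): cobalt=3 torch=3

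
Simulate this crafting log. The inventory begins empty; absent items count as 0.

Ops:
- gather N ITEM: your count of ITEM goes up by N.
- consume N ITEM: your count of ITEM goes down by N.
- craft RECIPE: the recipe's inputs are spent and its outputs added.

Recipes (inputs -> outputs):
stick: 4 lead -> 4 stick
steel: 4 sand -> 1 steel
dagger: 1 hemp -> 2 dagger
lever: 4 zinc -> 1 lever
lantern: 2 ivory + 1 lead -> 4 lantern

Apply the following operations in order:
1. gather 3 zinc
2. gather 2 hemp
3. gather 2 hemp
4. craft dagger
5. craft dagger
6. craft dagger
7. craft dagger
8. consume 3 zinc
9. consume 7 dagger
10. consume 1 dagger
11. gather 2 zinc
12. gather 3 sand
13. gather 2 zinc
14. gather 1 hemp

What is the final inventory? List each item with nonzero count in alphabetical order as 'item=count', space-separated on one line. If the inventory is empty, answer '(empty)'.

Answer: hemp=1 sand=3 zinc=4

Derivation:
After 1 (gather 3 zinc): zinc=3
After 2 (gather 2 hemp): hemp=2 zinc=3
After 3 (gather 2 hemp): hemp=4 zinc=3
After 4 (craft dagger): dagger=2 hemp=3 zinc=3
After 5 (craft dagger): dagger=4 hemp=2 zinc=3
After 6 (craft dagger): dagger=6 hemp=1 zinc=3
After 7 (craft dagger): dagger=8 zinc=3
After 8 (consume 3 zinc): dagger=8
After 9 (consume 7 dagger): dagger=1
After 10 (consume 1 dagger): (empty)
After 11 (gather 2 zinc): zinc=2
After 12 (gather 3 sand): sand=3 zinc=2
After 13 (gather 2 zinc): sand=3 zinc=4
After 14 (gather 1 hemp): hemp=1 sand=3 zinc=4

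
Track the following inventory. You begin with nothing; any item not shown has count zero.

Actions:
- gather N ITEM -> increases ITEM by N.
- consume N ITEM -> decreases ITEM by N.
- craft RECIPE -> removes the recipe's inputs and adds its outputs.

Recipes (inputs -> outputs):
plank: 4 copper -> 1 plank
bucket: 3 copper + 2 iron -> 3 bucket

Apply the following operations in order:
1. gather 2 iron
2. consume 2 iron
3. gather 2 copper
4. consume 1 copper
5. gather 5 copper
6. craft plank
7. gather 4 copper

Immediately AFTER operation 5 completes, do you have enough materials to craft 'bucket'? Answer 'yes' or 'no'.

After 1 (gather 2 iron): iron=2
After 2 (consume 2 iron): (empty)
After 3 (gather 2 copper): copper=2
After 4 (consume 1 copper): copper=1
After 5 (gather 5 copper): copper=6

Answer: no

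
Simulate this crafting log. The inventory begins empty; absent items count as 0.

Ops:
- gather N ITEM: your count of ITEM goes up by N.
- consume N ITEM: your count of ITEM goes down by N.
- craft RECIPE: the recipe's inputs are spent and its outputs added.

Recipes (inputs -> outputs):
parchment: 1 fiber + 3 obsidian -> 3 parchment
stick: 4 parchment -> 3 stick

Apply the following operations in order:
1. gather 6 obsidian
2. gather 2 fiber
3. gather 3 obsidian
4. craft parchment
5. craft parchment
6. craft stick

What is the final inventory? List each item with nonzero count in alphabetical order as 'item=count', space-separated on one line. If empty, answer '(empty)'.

After 1 (gather 6 obsidian): obsidian=6
After 2 (gather 2 fiber): fiber=2 obsidian=6
After 3 (gather 3 obsidian): fiber=2 obsidian=9
After 4 (craft parchment): fiber=1 obsidian=6 parchment=3
After 5 (craft parchment): obsidian=3 parchment=6
After 6 (craft stick): obsidian=3 parchment=2 stick=3

Answer: obsidian=3 parchment=2 stick=3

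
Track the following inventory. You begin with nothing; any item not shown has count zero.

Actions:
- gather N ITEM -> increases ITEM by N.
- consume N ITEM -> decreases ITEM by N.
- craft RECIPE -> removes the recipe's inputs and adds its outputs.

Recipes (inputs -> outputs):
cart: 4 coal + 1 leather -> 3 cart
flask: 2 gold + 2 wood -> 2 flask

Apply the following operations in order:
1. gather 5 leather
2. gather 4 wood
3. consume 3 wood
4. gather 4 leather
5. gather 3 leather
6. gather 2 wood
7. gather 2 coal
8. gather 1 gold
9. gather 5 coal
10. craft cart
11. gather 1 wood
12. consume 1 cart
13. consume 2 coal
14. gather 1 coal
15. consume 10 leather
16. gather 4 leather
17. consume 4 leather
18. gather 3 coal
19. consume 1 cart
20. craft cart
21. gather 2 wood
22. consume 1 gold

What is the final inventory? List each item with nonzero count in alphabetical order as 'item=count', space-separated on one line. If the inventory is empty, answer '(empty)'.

After 1 (gather 5 leather): leather=5
After 2 (gather 4 wood): leather=5 wood=4
After 3 (consume 3 wood): leather=5 wood=1
After 4 (gather 4 leather): leather=9 wood=1
After 5 (gather 3 leather): leather=12 wood=1
After 6 (gather 2 wood): leather=12 wood=3
After 7 (gather 2 coal): coal=2 leather=12 wood=3
After 8 (gather 1 gold): coal=2 gold=1 leather=12 wood=3
After 9 (gather 5 coal): coal=7 gold=1 leather=12 wood=3
After 10 (craft cart): cart=3 coal=3 gold=1 leather=11 wood=3
After 11 (gather 1 wood): cart=3 coal=3 gold=1 leather=11 wood=4
After 12 (consume 1 cart): cart=2 coal=3 gold=1 leather=11 wood=4
After 13 (consume 2 coal): cart=2 coal=1 gold=1 leather=11 wood=4
After 14 (gather 1 coal): cart=2 coal=2 gold=1 leather=11 wood=4
After 15 (consume 10 leather): cart=2 coal=2 gold=1 leather=1 wood=4
After 16 (gather 4 leather): cart=2 coal=2 gold=1 leather=5 wood=4
After 17 (consume 4 leather): cart=2 coal=2 gold=1 leather=1 wood=4
After 18 (gather 3 coal): cart=2 coal=5 gold=1 leather=1 wood=4
After 19 (consume 1 cart): cart=1 coal=5 gold=1 leather=1 wood=4
After 20 (craft cart): cart=4 coal=1 gold=1 wood=4
After 21 (gather 2 wood): cart=4 coal=1 gold=1 wood=6
After 22 (consume 1 gold): cart=4 coal=1 wood=6

Answer: cart=4 coal=1 wood=6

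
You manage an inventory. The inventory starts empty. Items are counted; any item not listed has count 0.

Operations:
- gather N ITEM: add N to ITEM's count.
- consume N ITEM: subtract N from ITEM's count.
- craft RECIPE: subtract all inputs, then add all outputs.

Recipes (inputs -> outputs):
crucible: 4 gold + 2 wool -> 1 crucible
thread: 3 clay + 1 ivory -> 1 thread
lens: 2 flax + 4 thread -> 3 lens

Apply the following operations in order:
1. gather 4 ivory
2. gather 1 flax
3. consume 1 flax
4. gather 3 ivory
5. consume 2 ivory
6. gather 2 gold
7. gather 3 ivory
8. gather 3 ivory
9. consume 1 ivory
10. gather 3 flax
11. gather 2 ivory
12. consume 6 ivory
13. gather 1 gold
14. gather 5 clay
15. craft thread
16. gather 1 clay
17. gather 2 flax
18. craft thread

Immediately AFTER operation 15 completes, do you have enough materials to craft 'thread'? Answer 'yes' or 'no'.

Answer: no

Derivation:
After 1 (gather 4 ivory): ivory=4
After 2 (gather 1 flax): flax=1 ivory=4
After 3 (consume 1 flax): ivory=4
After 4 (gather 3 ivory): ivory=7
After 5 (consume 2 ivory): ivory=5
After 6 (gather 2 gold): gold=2 ivory=5
After 7 (gather 3 ivory): gold=2 ivory=8
After 8 (gather 3 ivory): gold=2 ivory=11
After 9 (consume 1 ivory): gold=2 ivory=10
After 10 (gather 3 flax): flax=3 gold=2 ivory=10
After 11 (gather 2 ivory): flax=3 gold=2 ivory=12
After 12 (consume 6 ivory): flax=3 gold=2 ivory=6
After 13 (gather 1 gold): flax=3 gold=3 ivory=6
After 14 (gather 5 clay): clay=5 flax=3 gold=3 ivory=6
After 15 (craft thread): clay=2 flax=3 gold=3 ivory=5 thread=1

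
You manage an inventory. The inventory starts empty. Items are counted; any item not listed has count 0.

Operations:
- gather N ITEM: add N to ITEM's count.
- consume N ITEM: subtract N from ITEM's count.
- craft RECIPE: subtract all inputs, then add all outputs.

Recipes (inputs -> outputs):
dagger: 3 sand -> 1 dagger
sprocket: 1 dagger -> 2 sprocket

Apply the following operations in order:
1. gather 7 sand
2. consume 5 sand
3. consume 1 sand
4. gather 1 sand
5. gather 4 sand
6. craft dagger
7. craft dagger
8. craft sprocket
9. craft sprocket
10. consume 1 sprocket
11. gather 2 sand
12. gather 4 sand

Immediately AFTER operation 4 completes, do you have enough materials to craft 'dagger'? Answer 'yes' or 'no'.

After 1 (gather 7 sand): sand=7
After 2 (consume 5 sand): sand=2
After 3 (consume 1 sand): sand=1
After 4 (gather 1 sand): sand=2

Answer: no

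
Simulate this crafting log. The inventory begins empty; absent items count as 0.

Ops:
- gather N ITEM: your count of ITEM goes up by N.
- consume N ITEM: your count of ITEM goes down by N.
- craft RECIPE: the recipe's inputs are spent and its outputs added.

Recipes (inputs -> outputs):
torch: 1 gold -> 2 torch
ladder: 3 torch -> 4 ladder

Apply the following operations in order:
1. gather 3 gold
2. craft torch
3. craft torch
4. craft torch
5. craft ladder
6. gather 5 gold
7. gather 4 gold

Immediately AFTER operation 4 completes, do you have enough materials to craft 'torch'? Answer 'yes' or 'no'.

After 1 (gather 3 gold): gold=3
After 2 (craft torch): gold=2 torch=2
After 3 (craft torch): gold=1 torch=4
After 4 (craft torch): torch=6

Answer: no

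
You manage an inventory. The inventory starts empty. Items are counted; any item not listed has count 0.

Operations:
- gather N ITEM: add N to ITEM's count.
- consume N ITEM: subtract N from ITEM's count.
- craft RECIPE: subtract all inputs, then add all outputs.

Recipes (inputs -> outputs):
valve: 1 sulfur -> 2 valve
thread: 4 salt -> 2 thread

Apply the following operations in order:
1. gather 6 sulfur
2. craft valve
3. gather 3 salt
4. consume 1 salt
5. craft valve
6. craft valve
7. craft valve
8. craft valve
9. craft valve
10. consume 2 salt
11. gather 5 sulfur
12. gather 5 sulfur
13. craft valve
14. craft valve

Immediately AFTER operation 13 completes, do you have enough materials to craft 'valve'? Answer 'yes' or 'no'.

After 1 (gather 6 sulfur): sulfur=6
After 2 (craft valve): sulfur=5 valve=2
After 3 (gather 3 salt): salt=3 sulfur=5 valve=2
After 4 (consume 1 salt): salt=2 sulfur=5 valve=2
After 5 (craft valve): salt=2 sulfur=4 valve=4
After 6 (craft valve): salt=2 sulfur=3 valve=6
After 7 (craft valve): salt=2 sulfur=2 valve=8
After 8 (craft valve): salt=2 sulfur=1 valve=10
After 9 (craft valve): salt=2 valve=12
After 10 (consume 2 salt): valve=12
After 11 (gather 5 sulfur): sulfur=5 valve=12
After 12 (gather 5 sulfur): sulfur=10 valve=12
After 13 (craft valve): sulfur=9 valve=14

Answer: yes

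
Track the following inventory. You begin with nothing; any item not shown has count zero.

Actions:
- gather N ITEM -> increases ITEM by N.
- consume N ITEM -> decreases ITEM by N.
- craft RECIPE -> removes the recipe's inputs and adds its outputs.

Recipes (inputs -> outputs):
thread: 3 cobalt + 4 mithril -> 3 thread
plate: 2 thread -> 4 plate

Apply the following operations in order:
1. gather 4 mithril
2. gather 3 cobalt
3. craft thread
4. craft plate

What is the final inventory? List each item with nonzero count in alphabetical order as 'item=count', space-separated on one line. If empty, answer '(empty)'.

After 1 (gather 4 mithril): mithril=4
After 2 (gather 3 cobalt): cobalt=3 mithril=4
After 3 (craft thread): thread=3
After 4 (craft plate): plate=4 thread=1

Answer: plate=4 thread=1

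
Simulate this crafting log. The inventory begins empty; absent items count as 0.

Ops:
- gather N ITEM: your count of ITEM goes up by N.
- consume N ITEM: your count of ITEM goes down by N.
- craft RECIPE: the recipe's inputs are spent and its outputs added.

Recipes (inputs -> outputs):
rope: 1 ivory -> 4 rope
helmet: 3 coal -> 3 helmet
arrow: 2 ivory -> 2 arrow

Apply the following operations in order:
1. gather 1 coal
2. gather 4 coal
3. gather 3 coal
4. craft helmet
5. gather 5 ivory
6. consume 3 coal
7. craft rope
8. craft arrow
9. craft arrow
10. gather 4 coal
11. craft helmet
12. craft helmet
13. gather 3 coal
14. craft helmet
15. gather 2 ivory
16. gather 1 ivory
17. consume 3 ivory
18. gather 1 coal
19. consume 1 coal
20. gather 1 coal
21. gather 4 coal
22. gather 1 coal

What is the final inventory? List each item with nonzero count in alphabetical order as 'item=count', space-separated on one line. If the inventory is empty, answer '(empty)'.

Answer: arrow=4 coal=6 helmet=12 rope=4

Derivation:
After 1 (gather 1 coal): coal=1
After 2 (gather 4 coal): coal=5
After 3 (gather 3 coal): coal=8
After 4 (craft helmet): coal=5 helmet=3
After 5 (gather 5 ivory): coal=5 helmet=3 ivory=5
After 6 (consume 3 coal): coal=2 helmet=3 ivory=5
After 7 (craft rope): coal=2 helmet=3 ivory=4 rope=4
After 8 (craft arrow): arrow=2 coal=2 helmet=3 ivory=2 rope=4
After 9 (craft arrow): arrow=4 coal=2 helmet=3 rope=4
After 10 (gather 4 coal): arrow=4 coal=6 helmet=3 rope=4
After 11 (craft helmet): arrow=4 coal=3 helmet=6 rope=4
After 12 (craft helmet): arrow=4 helmet=9 rope=4
After 13 (gather 3 coal): arrow=4 coal=3 helmet=9 rope=4
After 14 (craft helmet): arrow=4 helmet=12 rope=4
After 15 (gather 2 ivory): arrow=4 helmet=12 ivory=2 rope=4
After 16 (gather 1 ivory): arrow=4 helmet=12 ivory=3 rope=4
After 17 (consume 3 ivory): arrow=4 helmet=12 rope=4
After 18 (gather 1 coal): arrow=4 coal=1 helmet=12 rope=4
After 19 (consume 1 coal): arrow=4 helmet=12 rope=4
After 20 (gather 1 coal): arrow=4 coal=1 helmet=12 rope=4
After 21 (gather 4 coal): arrow=4 coal=5 helmet=12 rope=4
After 22 (gather 1 coal): arrow=4 coal=6 helmet=12 rope=4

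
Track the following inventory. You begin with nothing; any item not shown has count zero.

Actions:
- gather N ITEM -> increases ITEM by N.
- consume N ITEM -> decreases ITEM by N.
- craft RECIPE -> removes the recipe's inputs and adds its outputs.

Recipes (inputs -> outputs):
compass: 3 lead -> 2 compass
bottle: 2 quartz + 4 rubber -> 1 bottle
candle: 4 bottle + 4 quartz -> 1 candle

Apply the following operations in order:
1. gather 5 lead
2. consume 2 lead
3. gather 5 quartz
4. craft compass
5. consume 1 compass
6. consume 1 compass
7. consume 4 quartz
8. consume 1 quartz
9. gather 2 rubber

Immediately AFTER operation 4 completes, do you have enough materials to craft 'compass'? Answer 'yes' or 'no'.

Answer: no

Derivation:
After 1 (gather 5 lead): lead=5
After 2 (consume 2 lead): lead=3
After 3 (gather 5 quartz): lead=3 quartz=5
After 4 (craft compass): compass=2 quartz=5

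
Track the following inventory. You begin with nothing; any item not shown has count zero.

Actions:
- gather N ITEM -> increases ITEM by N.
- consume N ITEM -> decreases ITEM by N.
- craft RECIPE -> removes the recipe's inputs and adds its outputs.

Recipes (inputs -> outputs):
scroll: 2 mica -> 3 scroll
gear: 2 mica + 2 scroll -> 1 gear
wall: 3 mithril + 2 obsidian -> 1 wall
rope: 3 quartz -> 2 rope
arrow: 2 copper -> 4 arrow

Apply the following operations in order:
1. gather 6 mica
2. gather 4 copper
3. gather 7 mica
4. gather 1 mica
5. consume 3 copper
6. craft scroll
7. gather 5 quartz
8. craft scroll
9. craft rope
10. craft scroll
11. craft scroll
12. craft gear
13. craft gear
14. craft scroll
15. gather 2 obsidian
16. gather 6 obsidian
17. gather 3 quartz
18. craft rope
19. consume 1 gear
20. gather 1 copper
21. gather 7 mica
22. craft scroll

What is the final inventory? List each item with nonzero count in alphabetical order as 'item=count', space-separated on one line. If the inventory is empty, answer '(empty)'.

Answer: copper=2 gear=1 mica=5 obsidian=8 quartz=2 rope=4 scroll=14

Derivation:
After 1 (gather 6 mica): mica=6
After 2 (gather 4 copper): copper=4 mica=6
After 3 (gather 7 mica): copper=4 mica=13
After 4 (gather 1 mica): copper=4 mica=14
After 5 (consume 3 copper): copper=1 mica=14
After 6 (craft scroll): copper=1 mica=12 scroll=3
After 7 (gather 5 quartz): copper=1 mica=12 quartz=5 scroll=3
After 8 (craft scroll): copper=1 mica=10 quartz=5 scroll=6
After 9 (craft rope): copper=1 mica=10 quartz=2 rope=2 scroll=6
After 10 (craft scroll): copper=1 mica=8 quartz=2 rope=2 scroll=9
After 11 (craft scroll): copper=1 mica=6 quartz=2 rope=2 scroll=12
After 12 (craft gear): copper=1 gear=1 mica=4 quartz=2 rope=2 scroll=10
After 13 (craft gear): copper=1 gear=2 mica=2 quartz=2 rope=2 scroll=8
After 14 (craft scroll): copper=1 gear=2 quartz=2 rope=2 scroll=11
After 15 (gather 2 obsidian): copper=1 gear=2 obsidian=2 quartz=2 rope=2 scroll=11
After 16 (gather 6 obsidian): copper=1 gear=2 obsidian=8 quartz=2 rope=2 scroll=11
After 17 (gather 3 quartz): copper=1 gear=2 obsidian=8 quartz=5 rope=2 scroll=11
After 18 (craft rope): copper=1 gear=2 obsidian=8 quartz=2 rope=4 scroll=11
After 19 (consume 1 gear): copper=1 gear=1 obsidian=8 quartz=2 rope=4 scroll=11
After 20 (gather 1 copper): copper=2 gear=1 obsidian=8 quartz=2 rope=4 scroll=11
After 21 (gather 7 mica): copper=2 gear=1 mica=7 obsidian=8 quartz=2 rope=4 scroll=11
After 22 (craft scroll): copper=2 gear=1 mica=5 obsidian=8 quartz=2 rope=4 scroll=14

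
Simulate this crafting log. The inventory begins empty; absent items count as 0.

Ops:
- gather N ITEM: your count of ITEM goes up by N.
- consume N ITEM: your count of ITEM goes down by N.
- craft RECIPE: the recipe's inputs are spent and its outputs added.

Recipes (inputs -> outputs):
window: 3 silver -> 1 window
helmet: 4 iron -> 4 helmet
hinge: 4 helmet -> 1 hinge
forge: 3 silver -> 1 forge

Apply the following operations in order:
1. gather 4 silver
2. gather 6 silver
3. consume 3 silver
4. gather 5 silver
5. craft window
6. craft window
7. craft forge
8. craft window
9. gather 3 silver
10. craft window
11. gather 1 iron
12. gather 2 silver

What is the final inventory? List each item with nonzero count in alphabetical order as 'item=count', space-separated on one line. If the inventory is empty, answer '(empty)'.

Answer: forge=1 iron=1 silver=2 window=4

Derivation:
After 1 (gather 4 silver): silver=4
After 2 (gather 6 silver): silver=10
After 3 (consume 3 silver): silver=7
After 4 (gather 5 silver): silver=12
After 5 (craft window): silver=9 window=1
After 6 (craft window): silver=6 window=2
After 7 (craft forge): forge=1 silver=3 window=2
After 8 (craft window): forge=1 window=3
After 9 (gather 3 silver): forge=1 silver=3 window=3
After 10 (craft window): forge=1 window=4
After 11 (gather 1 iron): forge=1 iron=1 window=4
After 12 (gather 2 silver): forge=1 iron=1 silver=2 window=4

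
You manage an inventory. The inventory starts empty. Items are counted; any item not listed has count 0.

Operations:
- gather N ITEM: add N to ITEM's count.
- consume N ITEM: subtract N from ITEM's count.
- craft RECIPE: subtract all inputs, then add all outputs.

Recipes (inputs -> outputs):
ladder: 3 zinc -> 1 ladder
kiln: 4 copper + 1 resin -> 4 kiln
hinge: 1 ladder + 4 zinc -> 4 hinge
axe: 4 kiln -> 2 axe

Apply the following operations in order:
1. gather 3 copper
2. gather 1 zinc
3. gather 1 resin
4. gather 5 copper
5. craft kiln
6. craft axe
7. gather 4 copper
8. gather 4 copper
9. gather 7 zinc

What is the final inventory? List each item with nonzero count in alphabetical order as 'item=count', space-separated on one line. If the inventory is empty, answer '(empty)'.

Answer: axe=2 copper=12 zinc=8

Derivation:
After 1 (gather 3 copper): copper=3
After 2 (gather 1 zinc): copper=3 zinc=1
After 3 (gather 1 resin): copper=3 resin=1 zinc=1
After 4 (gather 5 copper): copper=8 resin=1 zinc=1
After 5 (craft kiln): copper=4 kiln=4 zinc=1
After 6 (craft axe): axe=2 copper=4 zinc=1
After 7 (gather 4 copper): axe=2 copper=8 zinc=1
After 8 (gather 4 copper): axe=2 copper=12 zinc=1
After 9 (gather 7 zinc): axe=2 copper=12 zinc=8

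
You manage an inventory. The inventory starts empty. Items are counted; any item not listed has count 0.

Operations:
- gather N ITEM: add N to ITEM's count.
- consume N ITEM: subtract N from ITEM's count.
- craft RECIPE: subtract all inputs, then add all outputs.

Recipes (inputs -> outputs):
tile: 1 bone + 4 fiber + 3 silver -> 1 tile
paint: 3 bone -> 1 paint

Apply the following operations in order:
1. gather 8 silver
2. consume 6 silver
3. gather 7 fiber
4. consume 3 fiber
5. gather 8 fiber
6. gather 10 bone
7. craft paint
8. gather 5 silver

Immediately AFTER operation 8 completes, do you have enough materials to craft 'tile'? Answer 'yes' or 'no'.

After 1 (gather 8 silver): silver=8
After 2 (consume 6 silver): silver=2
After 3 (gather 7 fiber): fiber=7 silver=2
After 4 (consume 3 fiber): fiber=4 silver=2
After 5 (gather 8 fiber): fiber=12 silver=2
After 6 (gather 10 bone): bone=10 fiber=12 silver=2
After 7 (craft paint): bone=7 fiber=12 paint=1 silver=2
After 8 (gather 5 silver): bone=7 fiber=12 paint=1 silver=7

Answer: yes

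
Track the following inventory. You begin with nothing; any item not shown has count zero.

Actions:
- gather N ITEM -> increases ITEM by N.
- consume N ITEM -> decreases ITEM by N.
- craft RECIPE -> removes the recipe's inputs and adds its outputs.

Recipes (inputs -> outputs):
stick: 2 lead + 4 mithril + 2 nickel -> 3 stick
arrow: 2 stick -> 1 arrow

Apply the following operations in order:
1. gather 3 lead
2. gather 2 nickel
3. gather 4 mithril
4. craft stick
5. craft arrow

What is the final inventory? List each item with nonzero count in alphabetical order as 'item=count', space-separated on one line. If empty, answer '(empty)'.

Answer: arrow=1 lead=1 stick=1

Derivation:
After 1 (gather 3 lead): lead=3
After 2 (gather 2 nickel): lead=3 nickel=2
After 3 (gather 4 mithril): lead=3 mithril=4 nickel=2
After 4 (craft stick): lead=1 stick=3
After 5 (craft arrow): arrow=1 lead=1 stick=1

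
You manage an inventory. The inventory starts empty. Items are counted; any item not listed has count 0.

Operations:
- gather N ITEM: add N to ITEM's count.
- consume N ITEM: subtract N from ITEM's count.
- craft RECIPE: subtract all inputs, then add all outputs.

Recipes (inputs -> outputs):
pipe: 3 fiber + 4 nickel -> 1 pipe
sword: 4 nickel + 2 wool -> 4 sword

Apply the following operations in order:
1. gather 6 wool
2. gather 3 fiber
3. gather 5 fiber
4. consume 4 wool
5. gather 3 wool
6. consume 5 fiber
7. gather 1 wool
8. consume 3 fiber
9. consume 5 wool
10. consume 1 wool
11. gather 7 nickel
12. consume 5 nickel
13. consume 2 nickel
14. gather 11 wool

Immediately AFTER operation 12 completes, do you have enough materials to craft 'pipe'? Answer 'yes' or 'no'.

After 1 (gather 6 wool): wool=6
After 2 (gather 3 fiber): fiber=3 wool=6
After 3 (gather 5 fiber): fiber=8 wool=6
After 4 (consume 4 wool): fiber=8 wool=2
After 5 (gather 3 wool): fiber=8 wool=5
After 6 (consume 5 fiber): fiber=3 wool=5
After 7 (gather 1 wool): fiber=3 wool=6
After 8 (consume 3 fiber): wool=6
After 9 (consume 5 wool): wool=1
After 10 (consume 1 wool): (empty)
After 11 (gather 7 nickel): nickel=7
After 12 (consume 5 nickel): nickel=2

Answer: no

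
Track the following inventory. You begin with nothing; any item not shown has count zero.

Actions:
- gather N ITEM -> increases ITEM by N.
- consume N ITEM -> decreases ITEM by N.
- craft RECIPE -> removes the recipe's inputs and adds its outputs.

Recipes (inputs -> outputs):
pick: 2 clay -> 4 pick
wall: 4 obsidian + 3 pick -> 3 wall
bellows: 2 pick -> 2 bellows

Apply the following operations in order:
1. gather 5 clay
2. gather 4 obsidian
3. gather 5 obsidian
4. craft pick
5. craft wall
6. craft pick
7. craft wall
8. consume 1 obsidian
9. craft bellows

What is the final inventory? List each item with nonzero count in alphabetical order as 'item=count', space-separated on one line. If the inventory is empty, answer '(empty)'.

After 1 (gather 5 clay): clay=5
After 2 (gather 4 obsidian): clay=5 obsidian=4
After 3 (gather 5 obsidian): clay=5 obsidian=9
After 4 (craft pick): clay=3 obsidian=9 pick=4
After 5 (craft wall): clay=3 obsidian=5 pick=1 wall=3
After 6 (craft pick): clay=1 obsidian=5 pick=5 wall=3
After 7 (craft wall): clay=1 obsidian=1 pick=2 wall=6
After 8 (consume 1 obsidian): clay=1 pick=2 wall=6
After 9 (craft bellows): bellows=2 clay=1 wall=6

Answer: bellows=2 clay=1 wall=6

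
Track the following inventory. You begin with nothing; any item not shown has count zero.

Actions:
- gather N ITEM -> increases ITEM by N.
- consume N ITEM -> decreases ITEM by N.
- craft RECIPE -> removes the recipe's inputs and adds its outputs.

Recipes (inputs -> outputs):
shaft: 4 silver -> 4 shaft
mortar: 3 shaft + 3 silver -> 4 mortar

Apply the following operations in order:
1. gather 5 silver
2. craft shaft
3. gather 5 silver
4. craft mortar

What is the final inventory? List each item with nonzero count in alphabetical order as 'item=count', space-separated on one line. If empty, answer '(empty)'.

After 1 (gather 5 silver): silver=5
After 2 (craft shaft): shaft=4 silver=1
After 3 (gather 5 silver): shaft=4 silver=6
After 4 (craft mortar): mortar=4 shaft=1 silver=3

Answer: mortar=4 shaft=1 silver=3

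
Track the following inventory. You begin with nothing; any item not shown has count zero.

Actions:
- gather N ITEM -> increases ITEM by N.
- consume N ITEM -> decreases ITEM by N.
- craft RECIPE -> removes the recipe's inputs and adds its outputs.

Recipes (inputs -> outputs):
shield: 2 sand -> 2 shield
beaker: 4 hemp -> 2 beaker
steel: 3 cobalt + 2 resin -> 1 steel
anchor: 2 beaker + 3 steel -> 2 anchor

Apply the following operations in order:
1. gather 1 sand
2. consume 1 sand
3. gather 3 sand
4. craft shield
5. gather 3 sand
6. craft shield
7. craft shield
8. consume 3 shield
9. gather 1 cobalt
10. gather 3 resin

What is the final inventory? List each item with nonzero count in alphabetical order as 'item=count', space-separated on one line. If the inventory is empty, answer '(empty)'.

After 1 (gather 1 sand): sand=1
After 2 (consume 1 sand): (empty)
After 3 (gather 3 sand): sand=3
After 4 (craft shield): sand=1 shield=2
After 5 (gather 3 sand): sand=4 shield=2
After 6 (craft shield): sand=2 shield=4
After 7 (craft shield): shield=6
After 8 (consume 3 shield): shield=3
After 9 (gather 1 cobalt): cobalt=1 shield=3
After 10 (gather 3 resin): cobalt=1 resin=3 shield=3

Answer: cobalt=1 resin=3 shield=3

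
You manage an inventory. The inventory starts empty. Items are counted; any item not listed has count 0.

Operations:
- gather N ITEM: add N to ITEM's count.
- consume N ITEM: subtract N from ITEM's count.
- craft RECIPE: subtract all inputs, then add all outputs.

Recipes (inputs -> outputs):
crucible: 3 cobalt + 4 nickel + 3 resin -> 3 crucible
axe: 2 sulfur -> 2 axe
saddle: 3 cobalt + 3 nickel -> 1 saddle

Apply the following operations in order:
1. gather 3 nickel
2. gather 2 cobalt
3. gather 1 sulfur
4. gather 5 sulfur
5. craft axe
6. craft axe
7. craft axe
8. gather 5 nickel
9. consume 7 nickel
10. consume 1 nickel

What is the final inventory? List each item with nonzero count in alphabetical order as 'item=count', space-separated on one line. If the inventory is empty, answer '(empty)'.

After 1 (gather 3 nickel): nickel=3
After 2 (gather 2 cobalt): cobalt=2 nickel=3
After 3 (gather 1 sulfur): cobalt=2 nickel=3 sulfur=1
After 4 (gather 5 sulfur): cobalt=2 nickel=3 sulfur=6
After 5 (craft axe): axe=2 cobalt=2 nickel=3 sulfur=4
After 6 (craft axe): axe=4 cobalt=2 nickel=3 sulfur=2
After 7 (craft axe): axe=6 cobalt=2 nickel=3
After 8 (gather 5 nickel): axe=6 cobalt=2 nickel=8
After 9 (consume 7 nickel): axe=6 cobalt=2 nickel=1
After 10 (consume 1 nickel): axe=6 cobalt=2

Answer: axe=6 cobalt=2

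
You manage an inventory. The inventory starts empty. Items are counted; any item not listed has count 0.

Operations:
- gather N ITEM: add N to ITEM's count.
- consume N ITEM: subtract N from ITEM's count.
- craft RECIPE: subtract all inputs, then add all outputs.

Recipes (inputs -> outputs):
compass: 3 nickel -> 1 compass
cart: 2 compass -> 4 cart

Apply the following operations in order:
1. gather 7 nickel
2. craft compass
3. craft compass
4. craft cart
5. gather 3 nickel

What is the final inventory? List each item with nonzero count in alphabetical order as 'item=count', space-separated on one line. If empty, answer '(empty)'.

Answer: cart=4 nickel=4

Derivation:
After 1 (gather 7 nickel): nickel=7
After 2 (craft compass): compass=1 nickel=4
After 3 (craft compass): compass=2 nickel=1
After 4 (craft cart): cart=4 nickel=1
After 5 (gather 3 nickel): cart=4 nickel=4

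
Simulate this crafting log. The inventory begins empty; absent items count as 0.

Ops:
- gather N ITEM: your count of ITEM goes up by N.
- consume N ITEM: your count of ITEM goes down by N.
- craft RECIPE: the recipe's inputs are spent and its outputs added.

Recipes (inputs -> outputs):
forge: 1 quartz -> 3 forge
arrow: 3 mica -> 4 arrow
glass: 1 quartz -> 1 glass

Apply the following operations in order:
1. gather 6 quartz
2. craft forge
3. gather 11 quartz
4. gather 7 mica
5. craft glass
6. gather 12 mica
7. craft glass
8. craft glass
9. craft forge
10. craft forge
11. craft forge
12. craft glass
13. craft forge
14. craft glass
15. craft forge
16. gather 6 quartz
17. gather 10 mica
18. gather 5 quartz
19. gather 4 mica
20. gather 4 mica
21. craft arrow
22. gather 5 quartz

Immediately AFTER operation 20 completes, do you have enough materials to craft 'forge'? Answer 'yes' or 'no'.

After 1 (gather 6 quartz): quartz=6
After 2 (craft forge): forge=3 quartz=5
After 3 (gather 11 quartz): forge=3 quartz=16
After 4 (gather 7 mica): forge=3 mica=7 quartz=16
After 5 (craft glass): forge=3 glass=1 mica=7 quartz=15
After 6 (gather 12 mica): forge=3 glass=1 mica=19 quartz=15
After 7 (craft glass): forge=3 glass=2 mica=19 quartz=14
After 8 (craft glass): forge=3 glass=3 mica=19 quartz=13
After 9 (craft forge): forge=6 glass=3 mica=19 quartz=12
After 10 (craft forge): forge=9 glass=3 mica=19 quartz=11
After 11 (craft forge): forge=12 glass=3 mica=19 quartz=10
After 12 (craft glass): forge=12 glass=4 mica=19 quartz=9
After 13 (craft forge): forge=15 glass=4 mica=19 quartz=8
After 14 (craft glass): forge=15 glass=5 mica=19 quartz=7
After 15 (craft forge): forge=18 glass=5 mica=19 quartz=6
After 16 (gather 6 quartz): forge=18 glass=5 mica=19 quartz=12
After 17 (gather 10 mica): forge=18 glass=5 mica=29 quartz=12
After 18 (gather 5 quartz): forge=18 glass=5 mica=29 quartz=17
After 19 (gather 4 mica): forge=18 glass=5 mica=33 quartz=17
After 20 (gather 4 mica): forge=18 glass=5 mica=37 quartz=17

Answer: yes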